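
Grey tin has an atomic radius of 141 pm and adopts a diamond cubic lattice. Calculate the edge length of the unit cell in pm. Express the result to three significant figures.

In a diamond cubic lattice, nearest neighbors lie along the body diagonal with √3·a = 8r.
a = 8r/√3 = 8 × 141 / 1.7321 = 651 pm.

651 pm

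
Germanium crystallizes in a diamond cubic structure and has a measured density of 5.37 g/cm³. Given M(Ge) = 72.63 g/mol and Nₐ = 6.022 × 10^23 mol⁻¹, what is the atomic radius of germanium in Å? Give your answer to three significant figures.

For a diamond cubic cell (Z = 8), a³ = Z·M/(N_A·ρ) = 8 × 72.63 / (6.022 × 10²³ × 5.370) = 1.797 × 10^-22 cm³, so a = 5.643 × 10^-8 cm = 5.643 Å.
Nearest neighbors lie along the body diagonal with √3·a = 8r, so r = 0.2165 × a = 1.22 Å.

1.22 Å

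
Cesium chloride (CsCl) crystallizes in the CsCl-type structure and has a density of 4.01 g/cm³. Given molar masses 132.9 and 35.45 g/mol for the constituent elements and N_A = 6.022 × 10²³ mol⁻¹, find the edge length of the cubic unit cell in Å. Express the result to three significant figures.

M(CsCl) = 168.35 g/mol; Z = 1 formula unit per cell.
a³ = Z·M/(N_A·ρ) = 1 × 168.35 / (6.022 × 10²³ × 4.01) = 6.972 × 10^-23 cm³, so a = 4.116 × 10^-8 cm = 4.12 Å.

4.12 Å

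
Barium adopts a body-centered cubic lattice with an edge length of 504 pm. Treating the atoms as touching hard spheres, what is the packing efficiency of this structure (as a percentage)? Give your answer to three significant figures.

In a BCC lattice atoms touch along the body diagonal, so √3·a = 4r, so r = 0.4330a = 218.2 pm.
Packing fraction = Z·(4/3)πr³ / a³ = 2 × (4/3)π × (218.2)³ / (504)³ = 0.6802 = 68.0%.

68.0%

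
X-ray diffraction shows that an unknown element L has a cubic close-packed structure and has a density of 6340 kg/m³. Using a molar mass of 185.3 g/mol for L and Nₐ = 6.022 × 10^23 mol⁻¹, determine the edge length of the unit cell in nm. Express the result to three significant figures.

0.579 nm

With Z = 4 atoms per FCC cell, a³ = Z·M/(N_A·ρ) = 4 × 185.3 / (6.022 × 10²³ × 6.340 g/cm³) = 1.941 × 10^-22 cm³.
a = (1.941 × 10^-22)^(1/3) = 5.790 × 10^-8 cm = 0.579 nm.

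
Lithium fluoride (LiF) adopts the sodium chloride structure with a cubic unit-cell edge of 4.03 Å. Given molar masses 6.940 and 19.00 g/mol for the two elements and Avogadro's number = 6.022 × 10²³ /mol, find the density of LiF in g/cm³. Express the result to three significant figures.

The sodium chloride structure contains Z = 4 formula units per cell; M(LiF) = 6.940 + 19.00 = 25.94 g/mol.
a³ = (4.030 × 10^-8 cm)³ = 6.545 × 10^-23 cm³.
ρ = 4 × 25.94 / (6.022 × 10²³ × 6.545 × 10^-23) = 2.633 g/cm³.

2.63 g/cm³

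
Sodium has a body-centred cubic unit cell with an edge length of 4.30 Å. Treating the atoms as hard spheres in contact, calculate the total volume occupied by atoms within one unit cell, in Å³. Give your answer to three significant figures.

In a BCC lattice atoms touch along the body diagonal, so √3·a = 4r, so r = 0.4330a = 1.862 Å.
V_atoms = Z × (4/3)πr³ = 2 × (4/3)π × (1.862)³ = 54.1 Å³.

54.1 Å³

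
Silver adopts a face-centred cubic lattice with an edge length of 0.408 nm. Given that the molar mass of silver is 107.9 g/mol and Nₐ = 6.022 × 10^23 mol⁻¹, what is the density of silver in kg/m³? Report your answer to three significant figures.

An FCC unit cell contains Z = 4 atoms.
Cell volume: a³ = (0.408 nm)³ = (4.080 × 10^-8 cm)³ = 6.792 × 10^-23 cm³.
ρ = Z·M/(N_A·a³) = 4 × 107.9 / (6.022 × 10²³ × 6.792 × 10^-23) = 10.55 g/cm³ = 10600 kg/m³.

10600 kg/m³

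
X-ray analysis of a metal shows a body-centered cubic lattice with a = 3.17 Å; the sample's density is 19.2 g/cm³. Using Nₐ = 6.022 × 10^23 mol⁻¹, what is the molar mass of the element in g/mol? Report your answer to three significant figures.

184 g/mol

A BCC cell has Z = 2 atoms; a = 3.170 × 10^-8 cm.
M = ρ·N_A·a³/Z = 19.2 × 6.022 × 10²³ × 3.186 × 10^-23 / 2 = 184 g/mol.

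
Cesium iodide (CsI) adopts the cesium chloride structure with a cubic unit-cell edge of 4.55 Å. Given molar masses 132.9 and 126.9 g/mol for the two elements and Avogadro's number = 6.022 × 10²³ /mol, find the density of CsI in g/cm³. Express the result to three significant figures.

The cesium chloride structure contains Z = 1 formula unit per cell; M(CsI) = 132.9 + 126.9 = 259.8 g/mol.
a³ = (4.550 × 10^-8 cm)³ = 9.420 × 10^-23 cm³.
ρ = 1 × 259.8 / (6.022 × 10²³ × 9.420 × 10^-23) = 4.580 g/cm³.

4.58 g/cm³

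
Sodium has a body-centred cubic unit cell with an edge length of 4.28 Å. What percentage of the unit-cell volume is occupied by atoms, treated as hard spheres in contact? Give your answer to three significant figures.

68.0%

In a BCC lattice atoms touch along the body diagonal, so √3·a = 4r, so r = 0.4330a = 1.853 Å.
Packing fraction = Z·(4/3)πr³ / a³ = 2 × (4/3)π × (1.853)³ / (4.28)³ = 0.6802 = 68.0%.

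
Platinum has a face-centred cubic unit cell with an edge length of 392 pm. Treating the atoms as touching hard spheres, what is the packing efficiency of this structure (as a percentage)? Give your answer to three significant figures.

74.0%

In an FCC lattice atoms touch along the face diagonal, so √2·a = 4r, so r = 0.3536a = 138.6 pm.
Packing fraction = Z·(4/3)πr³ / a³ = 4 × (4/3)π × (138.6)³ / (392)³ = 0.7405 = 74.0%.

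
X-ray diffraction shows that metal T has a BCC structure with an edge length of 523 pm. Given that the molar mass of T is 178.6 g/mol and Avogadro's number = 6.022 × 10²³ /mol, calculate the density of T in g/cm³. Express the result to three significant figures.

4.15 g/cm³

A BCC unit cell contains Z = 2 atoms.
Cell volume: a³ = (523 pm)³ = (5.230 × 10^-8 cm)³ = 1.431 × 10^-22 cm³.
ρ = Z·M/(N_A·a³) = 2 × 178.6 / (6.022 × 10²³ × 1.431 × 10^-22) = 4.146 g/cm³.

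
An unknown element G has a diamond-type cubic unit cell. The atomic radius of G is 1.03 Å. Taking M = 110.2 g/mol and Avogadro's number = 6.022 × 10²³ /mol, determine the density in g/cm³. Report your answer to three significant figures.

13.6 g/cm³

In a diamond cubic lattice, nearest neighbors lie along the body diagonal with √3·a = 8r, giving a = 4.757 Å = 4.757 × 10^-8 cm.
With Z = 8, ρ = Z·M/(N_A·a³) = 8 × 110.2 / (6.022 × 10²³ × 1.077 × 10^-22) = 13.60 g/cm³.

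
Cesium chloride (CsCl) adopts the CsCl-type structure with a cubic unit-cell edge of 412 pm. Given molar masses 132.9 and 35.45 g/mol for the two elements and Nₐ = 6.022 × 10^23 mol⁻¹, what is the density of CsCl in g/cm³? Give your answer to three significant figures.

4.00 g/cm³

The CsCl-type structure contains Z = 1 formula unit per cell; M(CsCl) = 132.9 + 35.45 = 168.35 g/mol.
a³ = (4.120 × 10^-8 cm)³ = 6.993 × 10^-23 cm³.
ρ = 1 × 168.35 / (6.022 × 10²³ × 6.993 × 10^-23) = 3.997 g/cm³.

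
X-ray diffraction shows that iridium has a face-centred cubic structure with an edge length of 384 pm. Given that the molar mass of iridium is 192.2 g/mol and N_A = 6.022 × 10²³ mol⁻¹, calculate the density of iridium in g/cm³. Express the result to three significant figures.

An FCC unit cell contains Z = 4 atoms.
Cell volume: a³ = (384 pm)³ = (3.840 × 10^-8 cm)³ = 5.662 × 10^-23 cm³.
ρ = Z·M/(N_A·a³) = 4 × 192.2 / (6.022 × 10²³ × 5.662 × 10^-23) = 22.55 g/cm³.

22.5 g/cm³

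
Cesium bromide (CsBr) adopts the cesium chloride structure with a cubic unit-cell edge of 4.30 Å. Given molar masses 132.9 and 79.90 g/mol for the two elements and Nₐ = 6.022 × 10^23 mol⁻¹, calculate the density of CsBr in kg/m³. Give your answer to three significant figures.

4440 kg/m³

The cesium chloride structure contains Z = 1 formula unit per cell; M(CsBr) = 132.9 + 79.90 = 212.8 g/mol.
a³ = (4.300 × 10^-8 cm)³ = 7.951 × 10^-23 cm³.
ρ = 1 × 212.8 / (6.022 × 10²³ × 7.951 × 10^-23) = 4.445 g/cm³ = 4440 kg/m³.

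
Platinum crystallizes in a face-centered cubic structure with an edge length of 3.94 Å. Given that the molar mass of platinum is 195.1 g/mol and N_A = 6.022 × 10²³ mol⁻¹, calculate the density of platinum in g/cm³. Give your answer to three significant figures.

21.2 g/cm³

An FCC unit cell contains Z = 4 atoms.
Cell volume: a³ = (3.94 Å)³ = (3.940 × 10^-8 cm)³ = 6.116 × 10^-23 cm³.
ρ = Z·M/(N_A·a³) = 4 × 195.1 / (6.022 × 10²³ × 6.116 × 10^-23) = 21.19 g/cm³.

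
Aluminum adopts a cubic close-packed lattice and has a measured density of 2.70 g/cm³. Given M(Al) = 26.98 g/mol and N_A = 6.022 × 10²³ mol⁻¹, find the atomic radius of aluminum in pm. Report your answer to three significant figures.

For an FCC cell (Z = 4), a³ = Z·M/(N_A·ρ) = 4 × 26.98 / (6.022 × 10²³ × 2.700) = 6.637 × 10^-23 cm³, so a = 4.049 × 10^-8 cm = 404.9 pm.
Atoms touch along the face diagonal, so √2·a = 4r, so r = 0.3536 × a = 143 pm.

143 pm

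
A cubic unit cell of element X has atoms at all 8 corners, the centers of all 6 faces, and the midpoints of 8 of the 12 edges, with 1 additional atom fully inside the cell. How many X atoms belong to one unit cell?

Corner atoms are shared by 8 cells (1/8 each), face atoms by 2 (1/2 each), edge atoms by 4 (1/4 each), interior atoms are unshared.
Net atoms = 8 × 1/8 + 6 × 1/2 + 8 × 1/4 + 1 = 1 + 3 + 2 + 1 = 7.

7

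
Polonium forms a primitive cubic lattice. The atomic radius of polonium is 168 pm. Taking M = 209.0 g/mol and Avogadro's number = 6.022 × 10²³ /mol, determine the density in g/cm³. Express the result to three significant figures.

In a simple cubic lattice, atoms touch along the cell edge, so a = 2r, giving a = 336.0 pm = 3.360 × 10^-8 cm.
With Z = 1, ρ = Z·M/(N_A·a³) = 1 × 209.0 / (6.022 × 10²³ × 3.793 × 10^-23) = 9.149 g/cm³.

9.15 g/cm³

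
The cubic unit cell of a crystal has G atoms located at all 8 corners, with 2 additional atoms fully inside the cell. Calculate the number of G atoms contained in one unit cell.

3

Corner atoms are shared by 8 cells (1/8 each), interior atoms are unshared.
Net atoms = 8 × 1/8 + 2 = 1 + 2 = 3.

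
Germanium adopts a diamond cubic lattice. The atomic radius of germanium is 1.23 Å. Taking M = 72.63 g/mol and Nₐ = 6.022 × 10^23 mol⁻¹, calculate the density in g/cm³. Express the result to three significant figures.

5.26 g/cm³

In a diamond cubic lattice, nearest neighbors lie along the body diagonal with √3·a = 8r, giving a = 5.681 Å = 5.681 × 10^-8 cm.
With Z = 8, ρ = Z·M/(N_A·a³) = 8 × 72.63 / (6.022 × 10²³ × 1.834 × 10^-22) = 5.262 g/cm³.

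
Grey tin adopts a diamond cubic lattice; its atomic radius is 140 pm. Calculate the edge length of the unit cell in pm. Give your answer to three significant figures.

In a diamond cubic lattice, nearest neighbors lie along the body diagonal with √3·a = 8r.
a = 8r/√3 = 8 × 140 / 1.7321 = 647 pm.

647 pm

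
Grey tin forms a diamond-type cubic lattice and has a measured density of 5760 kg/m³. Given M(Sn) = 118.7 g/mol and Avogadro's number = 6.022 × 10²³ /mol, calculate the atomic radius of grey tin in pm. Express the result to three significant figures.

For a diamond cubic cell (Z = 8), a³ = Z·M/(N_A·ρ) = 8 × 118.7 / (6.022 × 10²³ × 5.760) = 2.738 × 10^-22 cm³, so a = 6.493 × 10^-8 cm = 649.3 pm.
Nearest neighbors lie along the body diagonal with √3·a = 8r, so r = 0.2165 × a = 141 pm.

141 pm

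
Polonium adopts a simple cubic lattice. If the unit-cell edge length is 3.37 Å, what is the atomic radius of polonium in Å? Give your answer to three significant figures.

1.69 Å

In a simple cubic lattice, atoms touch along the cell edge, so a = 2r.
r = a/2 = 3.37/2 = 1.69 Å.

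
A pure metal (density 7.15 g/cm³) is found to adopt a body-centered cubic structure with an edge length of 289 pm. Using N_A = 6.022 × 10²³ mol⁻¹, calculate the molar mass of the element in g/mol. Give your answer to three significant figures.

A BCC cell has Z = 2 atoms; a = 2.890 × 10^-8 cm.
M = ρ·N_A·a³/Z = 7.15 × 6.022 × 10²³ × 2.414 × 10^-23 / 2 = 52.0 g/mol.

52.0 g/mol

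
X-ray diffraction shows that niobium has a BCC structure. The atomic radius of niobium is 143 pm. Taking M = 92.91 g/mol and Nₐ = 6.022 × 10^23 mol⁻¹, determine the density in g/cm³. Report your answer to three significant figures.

8.57 g/cm³

In a BCC lattice, atoms touch along the body diagonal, so √3·a = 4r, giving a = 330.2 pm = 3.302 × 10^-8 cm.
With Z = 2, ρ = Z·M/(N_A·a³) = 2 × 92.91 / (6.022 × 10²³ × 3.602 × 10^-23) = 8.567 g/cm³.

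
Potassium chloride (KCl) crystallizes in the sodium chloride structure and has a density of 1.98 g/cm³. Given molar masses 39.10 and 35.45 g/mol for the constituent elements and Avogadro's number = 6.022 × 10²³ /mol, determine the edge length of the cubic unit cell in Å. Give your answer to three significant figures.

6.30 Å

M(KCl) = 74.55 g/mol; Z = 4 formula units per cell.
a³ = Z·M/(N_A·ρ) = 4 × 74.55 / (6.022 × 10²³ × 1.98) = 2.501 × 10^-22 cm³, so a = 6.300 × 10^-8 cm = 6.30 Å.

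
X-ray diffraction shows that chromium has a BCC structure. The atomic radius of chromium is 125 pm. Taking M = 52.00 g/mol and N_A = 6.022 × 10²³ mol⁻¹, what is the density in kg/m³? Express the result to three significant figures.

In a BCC lattice, atoms touch along the body diagonal, so √3·a = 4r, giving a = 288.7 pm = 2.887 × 10^-8 cm.
With Z = 2, ρ = Z·M/(N_A·a³) = 2 × 52.00 / (6.022 × 10²³ × 2.406 × 10^-23) = 7.179 g/cm³ = 7180 kg/m³.

7180 kg/m³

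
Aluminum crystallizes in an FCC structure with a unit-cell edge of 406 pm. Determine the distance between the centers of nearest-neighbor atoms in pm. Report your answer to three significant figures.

287 pm

In an FCC structure, atoms touch along the face diagonal, so √2·a = 4r; the nearest-neighbor distance equals 2r = 0.7071·a.
d = 0.7071 × 406 = 287 pm.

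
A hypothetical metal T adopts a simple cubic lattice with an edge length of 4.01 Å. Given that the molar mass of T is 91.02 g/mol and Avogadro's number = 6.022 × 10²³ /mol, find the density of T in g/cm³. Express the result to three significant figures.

A simple cubic unit cell contains Z = 1 atom.
Cell volume: a³ = (4.01 Å)³ = (4.010 × 10^-8 cm)³ = 6.448 × 10^-23 cm³.
ρ = Z·M/(N_A·a³) = 1 × 91.02 / (6.022 × 10²³ × 6.448 × 10^-23) = 2.344 g/cm³.

2.34 g/cm³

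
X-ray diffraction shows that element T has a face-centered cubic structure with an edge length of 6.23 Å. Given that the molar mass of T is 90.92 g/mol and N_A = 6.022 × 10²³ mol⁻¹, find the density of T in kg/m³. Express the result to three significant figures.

2500 kg/m³

An FCC unit cell contains Z = 4 atoms.
Cell volume: a³ = (6.23 Å)³ = (6.230 × 10^-8 cm)³ = 2.418 × 10^-22 cm³.
ρ = Z·M/(N_A·a³) = 4 × 90.92 / (6.022 × 10²³ × 2.418 × 10^-22) = 2.498 g/cm³ = 2500 kg/m³.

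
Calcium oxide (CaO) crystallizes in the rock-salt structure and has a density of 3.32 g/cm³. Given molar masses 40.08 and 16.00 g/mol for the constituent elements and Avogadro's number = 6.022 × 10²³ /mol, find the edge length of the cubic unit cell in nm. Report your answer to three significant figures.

M(CaO) = 56.08 g/mol; Z = 4 formula units per cell.
a³ = Z·M/(N_A·ρ) = 4 × 56.08 / (6.022 × 10²³ × 3.32) = 1.122 × 10^-22 cm³, so a = 4.823 × 10^-8 cm = 0.482 nm.

0.482 nm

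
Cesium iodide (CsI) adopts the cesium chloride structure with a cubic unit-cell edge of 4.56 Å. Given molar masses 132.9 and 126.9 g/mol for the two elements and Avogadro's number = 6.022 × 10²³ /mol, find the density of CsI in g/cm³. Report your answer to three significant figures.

The cesium chloride structure contains Z = 1 formula unit per cell; M(CsI) = 132.9 + 126.9 = 259.8 g/mol.
a³ = (4.560 × 10^-8 cm)³ = 9.482 × 10^-23 cm³.
ρ = 1 × 259.8 / (6.022 × 10²³ × 9.482 × 10^-23) = 4.550 g/cm³.

4.55 g/cm³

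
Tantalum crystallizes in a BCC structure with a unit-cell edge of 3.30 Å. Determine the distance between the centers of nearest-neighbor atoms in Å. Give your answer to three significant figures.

In a BCC structure, atoms touch along the body diagonal, so √3·a = 4r; the nearest-neighbor distance equals 2r = 0.8660·a.
d = 0.8660 × 3.30 = 2.86 Å.

2.86 Å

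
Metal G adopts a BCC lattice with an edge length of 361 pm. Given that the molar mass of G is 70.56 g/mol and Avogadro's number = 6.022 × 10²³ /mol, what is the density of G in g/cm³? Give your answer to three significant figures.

A BCC unit cell contains Z = 2 atoms.
Cell volume: a³ = (361 pm)³ = (3.610 × 10^-8 cm)³ = 4.705 × 10^-23 cm³.
ρ = Z·M/(N_A·a³) = 2 × 70.56 / (6.022 × 10²³ × 4.705 × 10^-23) = 4.981 g/cm³.

4.98 g/cm³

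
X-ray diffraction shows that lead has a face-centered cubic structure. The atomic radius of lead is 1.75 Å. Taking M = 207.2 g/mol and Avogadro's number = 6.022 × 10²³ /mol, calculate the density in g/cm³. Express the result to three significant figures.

In an FCC lattice, atoms touch along the face diagonal, so √2·a = 4r, giving a = 4.950 Å = 4.950 × 10^-8 cm.
With Z = 4, ρ = Z·M/(N_A·a³) = 4 × 207.2 / (6.022 × 10²³ × 1.213 × 10^-22) = 11.35 g/cm³.

11.3 g/cm³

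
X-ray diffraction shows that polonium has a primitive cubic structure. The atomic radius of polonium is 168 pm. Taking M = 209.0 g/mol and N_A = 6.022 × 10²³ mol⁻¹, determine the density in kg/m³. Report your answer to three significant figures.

In a simple cubic lattice, atoms touch along the cell edge, so a = 2r, giving a = 336.0 pm = 3.360 × 10^-8 cm.
With Z = 1, ρ = Z·M/(N_A·a³) = 1 × 209.0 / (6.022 × 10²³ × 3.793 × 10^-23) = 9.149 g/cm³ = 9150 kg/m³.

9150 kg/m³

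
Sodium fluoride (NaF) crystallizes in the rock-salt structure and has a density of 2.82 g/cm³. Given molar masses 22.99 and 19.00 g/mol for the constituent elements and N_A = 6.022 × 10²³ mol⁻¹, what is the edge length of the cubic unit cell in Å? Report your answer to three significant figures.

4.62 Å

M(NaF) = 41.99 g/mol; Z = 4 formula units per cell.
a³ = Z·M/(N_A·ρ) = 4 × 41.99 / (6.022 × 10²³ × 2.82) = 9.890 × 10^-23 cm³, so a = 4.625 × 10^-8 cm = 4.62 Å.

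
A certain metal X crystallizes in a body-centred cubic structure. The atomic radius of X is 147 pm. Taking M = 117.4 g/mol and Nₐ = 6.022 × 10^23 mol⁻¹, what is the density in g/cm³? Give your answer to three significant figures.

In a BCC lattice, atoms touch along the body diagonal, so √3·a = 4r, giving a = 339.5 pm = 3.395 × 10^-8 cm.
With Z = 2, ρ = Z·M/(N_A·a³) = 2 × 117.4 / (6.022 × 10²³ × 3.912 × 10^-23) = 9.966 g/cm³.

9.97 g/cm³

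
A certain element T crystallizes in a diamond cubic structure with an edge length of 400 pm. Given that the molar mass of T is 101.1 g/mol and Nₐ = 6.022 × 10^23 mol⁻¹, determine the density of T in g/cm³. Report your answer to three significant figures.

A diamond cubic unit cell contains Z = 8 atoms.
Cell volume: a³ = (400 pm)³ = (4.000 × 10^-8 cm)³ = 6.400 × 10^-23 cm³.
ρ = Z·M/(N_A·a³) = 8 × 101.1 / (6.022 × 10²³ × 6.400 × 10^-23) = 20.99 g/cm³.

21.0 g/cm³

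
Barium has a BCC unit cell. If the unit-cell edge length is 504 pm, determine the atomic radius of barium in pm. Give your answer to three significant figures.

218 pm

In a BCC lattice, atoms touch along the body diagonal, so √3·a = 4r.
r = √3·a/4 = 1.7321 × 504 / 4 = 218 pm.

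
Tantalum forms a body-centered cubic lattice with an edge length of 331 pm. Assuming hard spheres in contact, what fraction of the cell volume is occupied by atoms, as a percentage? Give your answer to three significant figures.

In a BCC lattice atoms touch along the body diagonal, so √3·a = 4r, so r = 0.4330a = 143.3 pm.
Packing fraction = Z·(4/3)πr³ / a³ = 2 × (4/3)π × (143.3)³ / (331)³ = 0.6802 = 68.0%.

68.0%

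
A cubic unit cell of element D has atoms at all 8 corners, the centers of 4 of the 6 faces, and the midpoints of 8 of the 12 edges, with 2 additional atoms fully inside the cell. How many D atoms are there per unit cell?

Corner atoms are shared by 8 cells (1/8 each), face atoms by 2 (1/2 each), edge atoms by 4 (1/4 each), interior atoms are unshared.
Net atoms = 8 × 1/8 + 4 × 1/2 + 8 × 1/4 + 2 = 1 + 2 + 2 + 2 = 7.

7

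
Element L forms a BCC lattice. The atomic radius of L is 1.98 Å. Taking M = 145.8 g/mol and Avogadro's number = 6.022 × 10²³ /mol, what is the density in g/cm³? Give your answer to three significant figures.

5.06 g/cm³

In a BCC lattice, atoms touch along the body diagonal, so √3·a = 4r, giving a = 4.573 Å = 4.573 × 10^-8 cm.
With Z = 2, ρ = Z·M/(N_A·a³) = 2 × 145.8 / (6.022 × 10²³ × 9.561 × 10^-23) = 5.065 g/cm³.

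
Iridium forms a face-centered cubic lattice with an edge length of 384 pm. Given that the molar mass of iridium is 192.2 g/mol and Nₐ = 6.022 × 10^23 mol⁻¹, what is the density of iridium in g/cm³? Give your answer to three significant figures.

An FCC unit cell contains Z = 4 atoms.
Cell volume: a³ = (384 pm)³ = (3.840 × 10^-8 cm)³ = 5.662 × 10^-23 cm³.
ρ = Z·M/(N_A·a³) = 4 × 192.2 / (6.022 × 10²³ × 5.662 × 10^-23) = 22.55 g/cm³.

22.5 g/cm³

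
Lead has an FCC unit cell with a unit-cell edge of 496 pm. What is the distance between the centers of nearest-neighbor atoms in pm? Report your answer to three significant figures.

351 pm

In an FCC structure, atoms touch along the face diagonal, so √2·a = 4r; the nearest-neighbor distance equals 2r = 0.7071·a.
d = 0.7071 × 496 = 351 pm.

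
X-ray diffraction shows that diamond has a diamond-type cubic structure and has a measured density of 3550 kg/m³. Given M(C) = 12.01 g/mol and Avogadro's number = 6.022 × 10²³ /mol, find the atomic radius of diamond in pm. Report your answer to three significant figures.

For a diamond cubic cell (Z = 8), a³ = Z·M/(N_A·ρ) = 8 × 12.01 / (6.022 × 10²³ × 3.550) = 4.494 × 10^-23 cm³, so a = 3.555 × 10^-8 cm = 355.5 pm.
Nearest neighbors lie along the body diagonal with √3·a = 8r, so r = 0.2165 × a = 77.0 pm.

77.0 pm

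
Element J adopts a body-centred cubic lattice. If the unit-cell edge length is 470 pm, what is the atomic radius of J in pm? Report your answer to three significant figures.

204 pm

In a BCC lattice, atoms touch along the body diagonal, so √3·a = 4r.
r = √3·a/4 = 1.7321 × 470 / 4 = 204 pm.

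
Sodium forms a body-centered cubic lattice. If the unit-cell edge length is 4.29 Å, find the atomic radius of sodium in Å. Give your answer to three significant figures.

In a BCC lattice, atoms touch along the body diagonal, so √3·a = 4r.
r = √3·a/4 = 1.7321 × 4.29 / 4 = 1.86 Å.

1.86 Å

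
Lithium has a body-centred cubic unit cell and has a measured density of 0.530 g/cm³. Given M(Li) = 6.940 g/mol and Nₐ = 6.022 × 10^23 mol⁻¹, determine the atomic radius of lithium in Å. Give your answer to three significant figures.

For a BCC cell (Z = 2), a³ = Z·M/(N_A·ρ) = 2 × 6.940 / (6.022 × 10²³ × 0.5300) = 4.349 × 10^-23 cm³, so a = 3.517 × 10^-8 cm = 3.517 Å.
Atoms touch along the body diagonal, so √3·a = 4r, so r = 0.4330 × a = 1.52 Å.

1.52 Å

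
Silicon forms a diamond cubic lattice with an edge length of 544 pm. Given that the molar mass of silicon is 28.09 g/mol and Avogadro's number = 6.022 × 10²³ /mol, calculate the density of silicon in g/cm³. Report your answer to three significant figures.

A diamond cubic unit cell contains Z = 8 atoms.
Cell volume: a³ = (544 pm)³ = (5.440 × 10^-8 cm)³ = 1.610 × 10^-22 cm³.
ρ = Z·M/(N_A·a³) = 8 × 28.09 / (6.022 × 10²³ × 1.610 × 10^-22) = 2.318 g/cm³.

2.32 g/cm³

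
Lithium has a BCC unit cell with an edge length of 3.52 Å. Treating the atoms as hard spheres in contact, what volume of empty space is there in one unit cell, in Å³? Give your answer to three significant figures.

In a BCC lattice atoms touch along the body diagonal, so √3·a = 4r, so r = 0.4330a = 1.524 Å.
V_cell = a³ = 43.61 Å³; V_atoms = 2 × (4/3)πr³ = 29.67 Å³.
Empty space = 43.61 − 29.67 = 13.9 Å³.

13.9 Å³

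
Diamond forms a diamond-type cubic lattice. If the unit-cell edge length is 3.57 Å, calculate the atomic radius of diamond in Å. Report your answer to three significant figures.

In a diamond cubic lattice, nearest neighbors lie along the body diagonal with √3·a = 8r.
r = √3·a/8 = 1.7321 × 3.57 / 8 = 0.773 Å.

0.773 Å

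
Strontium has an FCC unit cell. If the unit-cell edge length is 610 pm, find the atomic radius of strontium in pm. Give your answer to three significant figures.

In an FCC lattice, atoms touch along the face diagonal, so √2·a = 4r.
r = √2·a/4 = 1.4142 × 610 / 4 = 216 pm.

216 pm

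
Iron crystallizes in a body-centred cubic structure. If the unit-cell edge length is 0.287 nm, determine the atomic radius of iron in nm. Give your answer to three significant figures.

In a BCC lattice, atoms touch along the body diagonal, so √3·a = 4r.
r = √3·a/4 = 1.7321 × 0.287 / 4 = 0.124 nm.

0.124 nm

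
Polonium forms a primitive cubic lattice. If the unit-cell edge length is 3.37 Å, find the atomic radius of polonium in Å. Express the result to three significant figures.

In a simple cubic lattice, atoms touch along the cell edge, so a = 2r.
r = a/2 = 3.37/2 = 1.69 Å.

1.69 Å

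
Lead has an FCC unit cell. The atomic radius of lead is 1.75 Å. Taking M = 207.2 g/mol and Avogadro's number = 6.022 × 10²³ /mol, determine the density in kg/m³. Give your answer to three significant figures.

In an FCC lattice, atoms touch along the face diagonal, so √2·a = 4r, giving a = 4.950 Å = 4.950 × 10^-8 cm.
With Z = 4, ρ = Z·M/(N_A·a³) = 4 × 207.2 / (6.022 × 10²³ × 1.213 × 10^-22) = 11.35 g/cm³ = 11300 kg/m³.

11300 kg/m³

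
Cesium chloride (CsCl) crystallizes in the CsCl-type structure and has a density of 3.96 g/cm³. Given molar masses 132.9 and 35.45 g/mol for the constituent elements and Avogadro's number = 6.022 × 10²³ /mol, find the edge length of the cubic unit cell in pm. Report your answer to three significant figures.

413 pm

M(CsCl) = 168.35 g/mol; Z = 1 formula unit per cell.
a³ = Z·M/(N_A·ρ) = 1 × 168.35 / (6.022 × 10²³ × 3.96) = 7.060 × 10^-23 cm³, so a = 4.133 × 10^-8 cm = 413 pm.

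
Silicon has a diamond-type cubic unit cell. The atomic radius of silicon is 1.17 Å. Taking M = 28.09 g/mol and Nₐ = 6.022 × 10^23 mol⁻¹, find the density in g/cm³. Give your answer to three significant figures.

In a diamond cubic lattice, nearest neighbors lie along the body diagonal with √3·a = 8r, giving a = 5.404 Å = 5.404 × 10^-8 cm.
With Z = 8, ρ = Z·M/(N_A·a³) = 8 × 28.09 / (6.022 × 10²³ × 1.578 × 10^-22) = 2.365 g/cm³.

2.36 g/cm³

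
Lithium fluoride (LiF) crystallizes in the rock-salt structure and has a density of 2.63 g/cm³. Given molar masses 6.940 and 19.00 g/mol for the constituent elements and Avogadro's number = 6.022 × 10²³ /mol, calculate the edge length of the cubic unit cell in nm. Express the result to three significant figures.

0.403 nm

M(LiF) = 25.94 g/mol; Z = 4 formula units per cell.
a³ = Z·M/(N_A·ρ) = 4 × 25.94 / (6.022 × 10²³ × 2.63) = 6.551 × 10^-23 cm³, so a = 4.031 × 10^-8 cm = 0.403 nm.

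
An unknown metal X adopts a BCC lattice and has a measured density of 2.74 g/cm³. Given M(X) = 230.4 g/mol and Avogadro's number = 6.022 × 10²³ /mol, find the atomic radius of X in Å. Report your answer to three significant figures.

For a BCC cell (Z = 2), a³ = Z·M/(N_A·ρ) = 2 × 230.4 / (6.022 × 10²³ × 2.740) = 2.793 × 10^-22 cm³, so a = 6.536 × 10^-8 cm = 6.536 Å.
Atoms touch along the body diagonal, so √3·a = 4r, so r = 0.4330 × a = 2.83 Å.

2.83 Å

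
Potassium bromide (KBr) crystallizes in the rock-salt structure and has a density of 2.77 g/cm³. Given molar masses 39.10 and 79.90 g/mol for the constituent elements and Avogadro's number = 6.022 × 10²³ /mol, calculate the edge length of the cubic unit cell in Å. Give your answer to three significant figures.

M(KBr) = 119.0 g/mol; Z = 4 formula units per cell.
a³ = Z·M/(N_A·ρ) = 4 × 119.0 / (6.022 × 10²³ × 2.77) = 2.854 × 10^-22 cm³, so a = 6.584 × 10^-8 cm = 6.58 Å.

6.58 Å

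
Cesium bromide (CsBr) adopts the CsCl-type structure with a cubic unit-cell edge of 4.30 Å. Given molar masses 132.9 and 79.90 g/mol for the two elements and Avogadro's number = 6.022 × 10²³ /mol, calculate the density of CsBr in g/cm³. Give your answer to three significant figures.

4.44 g/cm³

The CsCl-type structure contains Z = 1 formula unit per cell; M(CsBr) = 132.9 + 79.90 = 212.8 g/mol.
a³ = (4.300 × 10^-8 cm)³ = 7.951 × 10^-23 cm³.
ρ = 1 × 212.8 / (6.022 × 10²³ × 7.951 × 10^-23) = 4.445 g/cm³.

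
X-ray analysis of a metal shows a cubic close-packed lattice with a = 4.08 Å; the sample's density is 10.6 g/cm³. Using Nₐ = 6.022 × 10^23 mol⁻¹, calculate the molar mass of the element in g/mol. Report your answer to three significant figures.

An FCC cell has Z = 4 atoms; a = 4.080 × 10^-8 cm.
M = ρ·N_A·a³/Z = 10.6 × 6.022 × 10²³ × 6.792 × 10^-23 / 4 = 108 g/mol.

108 g/mol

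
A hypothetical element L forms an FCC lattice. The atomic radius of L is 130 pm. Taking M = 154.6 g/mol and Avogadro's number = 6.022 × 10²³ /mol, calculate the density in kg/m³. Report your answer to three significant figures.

In an FCC lattice, atoms touch along the face diagonal, so √2·a = 4r, giving a = 367.7 pm = 3.677 × 10^-8 cm.
With Z = 4, ρ = Z·M/(N_A·a³) = 4 × 154.6 / (6.022 × 10²³ × 4.971 × 10^-23) = 20.66 g/cm³ = 20700 kg/m³.

20700 kg/m³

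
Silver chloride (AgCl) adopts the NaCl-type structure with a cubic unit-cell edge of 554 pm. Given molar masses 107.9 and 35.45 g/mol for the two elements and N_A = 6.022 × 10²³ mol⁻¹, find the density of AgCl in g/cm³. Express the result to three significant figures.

The NaCl-type structure contains Z = 4 formula units per cell; M(AgCl) = 107.9 + 35.45 = 143.35 g/mol.
a³ = (5.540 × 10^-8 cm)³ = 1.700 × 10^-22 cm³.
ρ = 4 × 143.35 / (6.022 × 10²³ × 1.700 × 10^-22) = 5.600 g/cm³.

5.60 g/cm³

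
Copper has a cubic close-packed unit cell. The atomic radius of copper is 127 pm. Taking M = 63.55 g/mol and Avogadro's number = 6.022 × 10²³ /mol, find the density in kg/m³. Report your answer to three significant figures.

In an FCC lattice, atoms touch along the face diagonal, so √2·a = 4r, giving a = 359.2 pm = 3.592 × 10^-8 cm.
With Z = 4, ρ = Z·M/(N_A·a³) = 4 × 63.55 / (6.022 × 10²³ × 4.635 × 10^-23) = 9.107 g/cm³ = 9110 kg/m³.

9110 kg/m³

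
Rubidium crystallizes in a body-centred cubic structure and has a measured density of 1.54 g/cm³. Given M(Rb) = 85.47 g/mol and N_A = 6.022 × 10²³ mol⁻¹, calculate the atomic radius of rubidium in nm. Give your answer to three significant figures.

For a BCC cell (Z = 2), a³ = Z·M/(N_A·ρ) = 2 × 85.47 / (6.022 × 10²³ × 1.540) = 1.843 × 10^-22 cm³, so a = 5.691 × 10^-8 cm = 0.5691 nm.
Atoms touch along the body diagonal, so √3·a = 4r, so r = 0.4330 × a = 0.246 nm.

0.246 nm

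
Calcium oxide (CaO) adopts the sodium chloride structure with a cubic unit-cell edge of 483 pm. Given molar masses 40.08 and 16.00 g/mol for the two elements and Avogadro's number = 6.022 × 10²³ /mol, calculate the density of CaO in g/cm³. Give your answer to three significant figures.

The sodium chloride structure contains Z = 4 formula units per cell; M(CaO) = 40.08 + 16.00 = 56.08 g/mol.
a³ = (4.830 × 10^-8 cm)³ = 1.127 × 10^-22 cm³.
ρ = 4 × 56.08 / (6.022 × 10²³ × 1.127 × 10^-22) = 3.306 g/cm³.

3.31 g/cm³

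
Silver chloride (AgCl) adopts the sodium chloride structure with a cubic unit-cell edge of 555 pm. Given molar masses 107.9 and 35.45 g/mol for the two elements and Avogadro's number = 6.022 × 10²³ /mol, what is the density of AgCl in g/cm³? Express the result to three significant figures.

The sodium chloride structure contains Z = 4 formula units per cell; M(AgCl) = 107.9 + 35.45 = 143.35 g/mol.
a³ = (5.550 × 10^-8 cm)³ = 1.710 × 10^-22 cm³.
ρ = 4 × 143.35 / (6.022 × 10²³ × 1.710 × 10^-22) = 5.570 g/cm³.

5.57 g/cm³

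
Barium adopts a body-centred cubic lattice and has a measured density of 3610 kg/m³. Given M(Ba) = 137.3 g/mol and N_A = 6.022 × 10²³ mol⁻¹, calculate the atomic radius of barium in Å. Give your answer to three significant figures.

2.17 Å

For a BCC cell (Z = 2), a³ = Z·M/(N_A·ρ) = 2 × 137.3 / (6.022 × 10²³ × 3.610) = 1.263 × 10^-22 cm³, so a = 5.017 × 10^-8 cm = 5.017 Å.
Atoms touch along the body diagonal, so √3·a = 4r, so r = 0.4330 × a = 2.17 Å.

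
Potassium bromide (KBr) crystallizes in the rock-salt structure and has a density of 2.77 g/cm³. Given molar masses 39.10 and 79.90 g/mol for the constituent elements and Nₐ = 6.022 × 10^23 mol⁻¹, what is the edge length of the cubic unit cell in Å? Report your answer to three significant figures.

M(KBr) = 119.0 g/mol; Z = 4 formula units per cell.
a³ = Z·M/(N_A·ρ) = 4 × 119.0 / (6.022 × 10²³ × 2.77) = 2.854 × 10^-22 cm³, so a = 6.584 × 10^-8 cm = 6.58 Å.

6.58 Å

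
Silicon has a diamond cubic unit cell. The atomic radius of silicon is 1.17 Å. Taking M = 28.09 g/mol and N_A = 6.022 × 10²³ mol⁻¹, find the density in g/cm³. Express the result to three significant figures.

In a diamond cubic lattice, nearest neighbors lie along the body diagonal with √3·a = 8r, giving a = 5.404 Å = 5.404 × 10^-8 cm.
With Z = 8, ρ = Z·M/(N_A·a³) = 8 × 28.09 / (6.022 × 10²³ × 1.578 × 10^-22) = 2.365 g/cm³.

2.36 g/cm³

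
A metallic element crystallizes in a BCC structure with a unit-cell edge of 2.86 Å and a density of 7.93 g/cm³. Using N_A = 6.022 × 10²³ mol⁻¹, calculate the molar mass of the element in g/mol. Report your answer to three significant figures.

A BCC cell has Z = 2 atoms; a = 2.860 × 10^-8 cm.
M = ρ·N_A·a³/Z = 7.93 × 6.022 × 10²³ × 2.339 × 10^-23 / 2 = 55.9 g/mol.

55.9 g/mol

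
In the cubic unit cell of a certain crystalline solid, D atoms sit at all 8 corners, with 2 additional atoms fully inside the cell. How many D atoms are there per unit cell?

3

Corner atoms are shared by 8 cells (1/8 each), interior atoms are unshared.
Net atoms = 8 × 1/8 + 2 = 1 + 2 = 3.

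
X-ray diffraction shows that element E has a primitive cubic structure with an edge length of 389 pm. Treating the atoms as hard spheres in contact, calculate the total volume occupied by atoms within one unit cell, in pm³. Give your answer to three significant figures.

3.08 × 10^7 pm³

In a simple cubic lattice atoms touch along the cell edge, so a = 2r, so r = 0.5000a = 194.5 pm.
V_atoms = Z × (4/3)πr³ = 1 × (4/3)π × (194.5)³ = 3.08 × 10^7 pm³.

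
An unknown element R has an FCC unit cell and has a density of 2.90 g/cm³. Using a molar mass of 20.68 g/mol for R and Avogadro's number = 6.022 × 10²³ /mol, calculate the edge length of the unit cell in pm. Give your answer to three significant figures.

With Z = 4 atoms per FCC cell, a³ = Z·M/(N_A·ρ) = 4 × 20.68 / (6.022 × 10²³ × 2.900 g/cm³) = 4.737 × 10^-23 cm³.
a = (4.737 × 10^-23)^(1/3) = 3.618 × 10^-8 cm = 362 pm.

362 pm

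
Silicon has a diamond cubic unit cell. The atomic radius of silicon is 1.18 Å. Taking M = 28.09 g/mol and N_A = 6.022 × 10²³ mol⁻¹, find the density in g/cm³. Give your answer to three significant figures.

2.30 g/cm³

In a diamond cubic lattice, nearest neighbors lie along the body diagonal with √3·a = 8r, giving a = 5.450 Å = 5.450 × 10^-8 cm.
With Z = 8, ρ = Z·M/(N_A·a³) = 8 × 28.09 / (6.022 × 10²³ × 1.619 × 10^-22) = 2.305 g/cm³.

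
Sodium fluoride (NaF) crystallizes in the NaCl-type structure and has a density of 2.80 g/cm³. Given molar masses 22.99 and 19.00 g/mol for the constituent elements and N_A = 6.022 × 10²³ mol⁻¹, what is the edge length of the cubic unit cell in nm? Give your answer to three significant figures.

M(NaF) = 41.99 g/mol; Z = 4 formula units per cell.
a³ = Z·M/(N_A·ρ) = 4 × 41.99 / (6.022 × 10²³ × 2.80) = 9.961 × 10^-23 cm³, so a = 4.636 × 10^-8 cm = 0.464 nm.

0.464 nm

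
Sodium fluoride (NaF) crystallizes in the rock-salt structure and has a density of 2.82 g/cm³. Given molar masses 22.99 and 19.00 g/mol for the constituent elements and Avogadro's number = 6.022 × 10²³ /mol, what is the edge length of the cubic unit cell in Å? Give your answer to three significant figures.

4.62 Å

M(NaF) = 41.99 g/mol; Z = 4 formula units per cell.
a³ = Z·M/(N_A·ρ) = 4 × 41.99 / (6.022 × 10²³ × 2.82) = 9.890 × 10^-23 cm³, so a = 4.625 × 10^-8 cm = 4.62 Å.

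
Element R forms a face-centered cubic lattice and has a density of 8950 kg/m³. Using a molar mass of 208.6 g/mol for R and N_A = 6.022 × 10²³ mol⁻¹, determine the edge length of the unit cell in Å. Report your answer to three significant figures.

5.37 Å

With Z = 4 atoms per FCC cell, a³ = Z·M/(N_A·ρ) = 4 × 208.6 / (6.022 × 10²³ × 8.950 g/cm³) = 1.548 × 10^-22 cm³.
a = (1.548 × 10^-22)^(1/3) = 5.370 × 10^-8 cm = 5.37 Å.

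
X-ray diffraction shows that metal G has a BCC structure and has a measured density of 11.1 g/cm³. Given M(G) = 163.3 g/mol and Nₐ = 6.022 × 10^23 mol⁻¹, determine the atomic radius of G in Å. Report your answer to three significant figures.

For a BCC cell (Z = 2), a³ = Z·M/(N_A·ρ) = 2 × 163.3 / (6.022 × 10²³ × 11.10) = 4.886 × 10^-23 cm³, so a = 3.656 × 10^-8 cm = 3.656 Å.
Atoms touch along the body diagonal, so √3·a = 4r, so r = 0.4330 × a = 1.58 Å.

1.58 Å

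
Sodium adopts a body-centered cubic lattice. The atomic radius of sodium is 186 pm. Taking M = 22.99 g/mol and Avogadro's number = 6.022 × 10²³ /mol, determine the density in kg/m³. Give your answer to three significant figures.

In a BCC lattice, atoms touch along the body diagonal, so √3·a = 4r, giving a = 429.5 pm = 4.295 × 10^-8 cm.
With Z = 2, ρ = Z·M/(N_A·a³) = 2 × 22.99 / (6.022 × 10²³ × 7.926 × 10^-23) = 0.9634 g/cm³ = 963 kg/m³.

963 kg/m³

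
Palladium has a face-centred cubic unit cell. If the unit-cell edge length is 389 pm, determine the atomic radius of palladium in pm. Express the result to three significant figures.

In an FCC lattice, atoms touch along the face diagonal, so √2·a = 4r.
r = √2·a/4 = 1.4142 × 389 / 4 = 138 pm.

138 pm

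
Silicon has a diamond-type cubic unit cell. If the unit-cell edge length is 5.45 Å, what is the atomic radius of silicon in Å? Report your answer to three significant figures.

In a diamond cubic lattice, nearest neighbors lie along the body diagonal with √3·a = 8r.
r = √3·a/8 = 1.7321 × 5.45 / 8 = 1.18 Å.

1.18 Å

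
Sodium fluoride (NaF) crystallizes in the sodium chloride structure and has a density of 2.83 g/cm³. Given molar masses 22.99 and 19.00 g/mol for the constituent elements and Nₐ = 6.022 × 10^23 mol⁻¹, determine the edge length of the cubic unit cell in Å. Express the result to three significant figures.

4.62 Å

M(NaF) = 41.99 g/mol; Z = 4 formula units per cell.
a³ = Z·M/(N_A·ρ) = 4 × 41.99 / (6.022 × 10²³ × 2.83) = 9.856 × 10^-23 cm³, so a = 4.619 × 10^-8 cm = 4.62 Å.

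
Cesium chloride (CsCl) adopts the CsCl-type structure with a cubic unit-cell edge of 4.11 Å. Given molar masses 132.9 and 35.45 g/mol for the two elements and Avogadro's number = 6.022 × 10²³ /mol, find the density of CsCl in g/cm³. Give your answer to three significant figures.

4.03 g/cm³

The CsCl-type structure contains Z = 1 formula unit per cell; M(CsCl) = 132.9 + 35.45 = 168.35 g/mol.
a³ = (4.110 × 10^-8 cm)³ = 6.943 × 10^-23 cm³.
ρ = 1 × 168.35 / (6.022 × 10²³ × 6.943 × 10^-23) = 4.027 g/cm³.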